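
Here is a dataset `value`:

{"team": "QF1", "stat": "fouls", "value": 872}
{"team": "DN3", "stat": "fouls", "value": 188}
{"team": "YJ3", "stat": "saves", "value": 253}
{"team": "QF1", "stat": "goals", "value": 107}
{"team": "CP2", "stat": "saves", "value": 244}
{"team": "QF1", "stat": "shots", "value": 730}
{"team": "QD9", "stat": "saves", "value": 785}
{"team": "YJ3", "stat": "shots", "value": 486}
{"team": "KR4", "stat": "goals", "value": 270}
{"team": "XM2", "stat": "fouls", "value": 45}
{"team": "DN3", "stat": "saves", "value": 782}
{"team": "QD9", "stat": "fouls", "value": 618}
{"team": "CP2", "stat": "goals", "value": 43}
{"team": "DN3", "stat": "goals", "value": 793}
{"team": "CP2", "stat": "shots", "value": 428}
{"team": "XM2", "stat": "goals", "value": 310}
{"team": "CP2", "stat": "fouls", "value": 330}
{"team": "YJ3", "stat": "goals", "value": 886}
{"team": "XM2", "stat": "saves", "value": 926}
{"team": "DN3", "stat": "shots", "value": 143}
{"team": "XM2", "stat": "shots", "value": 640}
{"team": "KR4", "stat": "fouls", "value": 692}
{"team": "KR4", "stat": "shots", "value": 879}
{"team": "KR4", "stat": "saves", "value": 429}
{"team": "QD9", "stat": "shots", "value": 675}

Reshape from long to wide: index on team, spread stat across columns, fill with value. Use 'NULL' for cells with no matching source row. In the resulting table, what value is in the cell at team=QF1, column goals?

107

The long row with team=QF1, stat=goals has value=107.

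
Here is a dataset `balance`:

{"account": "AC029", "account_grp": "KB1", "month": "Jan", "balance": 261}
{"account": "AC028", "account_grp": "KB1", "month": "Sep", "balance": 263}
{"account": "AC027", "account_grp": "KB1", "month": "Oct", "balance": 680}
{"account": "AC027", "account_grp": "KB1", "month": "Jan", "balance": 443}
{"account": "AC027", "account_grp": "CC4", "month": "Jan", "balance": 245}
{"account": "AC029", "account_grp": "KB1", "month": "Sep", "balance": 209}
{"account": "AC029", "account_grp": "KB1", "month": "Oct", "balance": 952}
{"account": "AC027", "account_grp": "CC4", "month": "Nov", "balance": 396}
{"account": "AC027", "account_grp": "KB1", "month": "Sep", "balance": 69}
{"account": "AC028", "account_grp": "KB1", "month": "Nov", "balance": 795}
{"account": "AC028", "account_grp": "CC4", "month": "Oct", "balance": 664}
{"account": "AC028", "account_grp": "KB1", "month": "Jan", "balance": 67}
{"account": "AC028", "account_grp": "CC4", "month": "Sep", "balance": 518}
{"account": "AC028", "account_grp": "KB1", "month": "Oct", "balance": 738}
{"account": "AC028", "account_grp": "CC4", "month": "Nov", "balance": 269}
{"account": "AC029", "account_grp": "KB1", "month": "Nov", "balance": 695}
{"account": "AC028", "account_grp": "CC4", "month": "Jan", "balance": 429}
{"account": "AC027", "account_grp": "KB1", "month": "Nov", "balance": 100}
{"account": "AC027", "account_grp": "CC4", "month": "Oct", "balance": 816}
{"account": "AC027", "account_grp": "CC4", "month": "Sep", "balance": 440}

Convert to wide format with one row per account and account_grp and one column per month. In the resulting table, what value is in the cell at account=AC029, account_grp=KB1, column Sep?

209

Wide layout: rows indexed by account and account_grp, columns are the 4 distinct month values (Jan, Sep, Oct, Nov).
Cell (account=AC029, account_grp=KB1, month=Sep) draws from the long row where account=AC029, account_grp=KB1 and month=Sep, which has balance=209.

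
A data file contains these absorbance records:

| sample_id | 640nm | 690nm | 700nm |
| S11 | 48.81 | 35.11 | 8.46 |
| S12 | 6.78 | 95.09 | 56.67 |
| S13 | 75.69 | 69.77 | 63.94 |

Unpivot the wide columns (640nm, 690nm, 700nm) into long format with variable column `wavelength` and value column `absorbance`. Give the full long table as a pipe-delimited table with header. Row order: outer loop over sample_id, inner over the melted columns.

| sample_id | wavelength | absorbance |
| S11 | 640nm | 48.81 |
| S11 | 690nm | 35.11 |
| S11 | 700nm | 8.46 |
| S12 | 640nm | 6.78 |
| S12 | 690nm | 95.09 |
| S12 | 700nm | 56.67 |
| S13 | 640nm | 75.69 |
| S13 | 690nm | 69.77 |
| S13 | 700nm | 63.94 |

Each (sample_id, column) pair becomes one row: 3 × 3 = 9 rows.
For example, (S11, 640nm) → absorbance=48.81.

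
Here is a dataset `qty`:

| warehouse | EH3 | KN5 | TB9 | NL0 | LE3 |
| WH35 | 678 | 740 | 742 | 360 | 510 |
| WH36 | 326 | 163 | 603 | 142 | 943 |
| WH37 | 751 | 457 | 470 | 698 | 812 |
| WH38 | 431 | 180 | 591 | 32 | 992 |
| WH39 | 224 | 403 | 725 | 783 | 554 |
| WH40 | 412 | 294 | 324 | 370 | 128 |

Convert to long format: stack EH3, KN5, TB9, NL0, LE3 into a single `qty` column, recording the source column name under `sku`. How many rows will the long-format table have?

30

6 warehouse values × 5 melted columns = 30 rows.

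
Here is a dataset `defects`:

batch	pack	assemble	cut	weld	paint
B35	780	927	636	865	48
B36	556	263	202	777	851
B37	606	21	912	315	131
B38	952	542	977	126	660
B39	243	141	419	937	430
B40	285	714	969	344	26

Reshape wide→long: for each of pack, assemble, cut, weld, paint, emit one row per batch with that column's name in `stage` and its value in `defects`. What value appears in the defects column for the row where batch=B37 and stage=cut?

912

Unpivoting turns each (batch, wide-column) pair into one long row.
The wide cell at row B37, column cut holds 912, so the long row (B37, cut) has defects=912.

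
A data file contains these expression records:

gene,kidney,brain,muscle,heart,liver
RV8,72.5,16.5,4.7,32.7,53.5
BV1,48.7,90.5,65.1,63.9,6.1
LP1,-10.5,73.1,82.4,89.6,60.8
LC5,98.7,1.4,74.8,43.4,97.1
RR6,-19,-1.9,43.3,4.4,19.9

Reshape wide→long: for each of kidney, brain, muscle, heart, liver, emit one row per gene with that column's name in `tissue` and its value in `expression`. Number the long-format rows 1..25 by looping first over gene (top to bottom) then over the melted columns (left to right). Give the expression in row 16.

98.7

25 rows total (5 × 5). Row 16: index ⌊(16-1)/5⌋ = 3 into gene → LC5; (16-1) mod 5 = 0 into the melted columns → kidney.
So row 16 is (LC5, kidney, 98.7); expression = 98.7.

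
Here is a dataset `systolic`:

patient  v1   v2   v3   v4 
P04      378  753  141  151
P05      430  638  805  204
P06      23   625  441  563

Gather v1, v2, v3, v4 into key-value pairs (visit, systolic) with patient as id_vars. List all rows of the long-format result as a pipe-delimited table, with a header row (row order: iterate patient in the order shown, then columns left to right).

Each (patient, column) pair becomes one row: 3 × 4 = 12 rows.
For example, (P04, v1) → systolic=378.

| patient | visit | systolic |
| P04 | v1 | 378 |
| P04 | v2 | 753 |
| P04 | v3 | 141 |
| P04 | v4 | 151 |
| P05 | v1 | 430 |
| P05 | v2 | 638 |
| P05 | v3 | 805 |
| P05 | v4 | 204 |
| P06 | v1 | 23 |
| P06 | v2 | 625 |
| P06 | v3 | 441 |
| P06 | v4 | 563 |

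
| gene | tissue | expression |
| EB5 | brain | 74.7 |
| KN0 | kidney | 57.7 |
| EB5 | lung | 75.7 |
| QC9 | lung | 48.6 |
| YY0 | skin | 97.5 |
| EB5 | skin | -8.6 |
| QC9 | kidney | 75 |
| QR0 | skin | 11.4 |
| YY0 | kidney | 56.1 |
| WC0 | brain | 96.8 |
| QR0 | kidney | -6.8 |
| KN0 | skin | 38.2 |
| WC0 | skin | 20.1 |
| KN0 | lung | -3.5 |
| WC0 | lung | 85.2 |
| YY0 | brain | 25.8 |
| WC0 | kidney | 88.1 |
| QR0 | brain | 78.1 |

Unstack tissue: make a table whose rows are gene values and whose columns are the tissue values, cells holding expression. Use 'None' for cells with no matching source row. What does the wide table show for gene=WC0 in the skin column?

20.1

The long row with gene=WC0, tissue=skin has expression=20.1.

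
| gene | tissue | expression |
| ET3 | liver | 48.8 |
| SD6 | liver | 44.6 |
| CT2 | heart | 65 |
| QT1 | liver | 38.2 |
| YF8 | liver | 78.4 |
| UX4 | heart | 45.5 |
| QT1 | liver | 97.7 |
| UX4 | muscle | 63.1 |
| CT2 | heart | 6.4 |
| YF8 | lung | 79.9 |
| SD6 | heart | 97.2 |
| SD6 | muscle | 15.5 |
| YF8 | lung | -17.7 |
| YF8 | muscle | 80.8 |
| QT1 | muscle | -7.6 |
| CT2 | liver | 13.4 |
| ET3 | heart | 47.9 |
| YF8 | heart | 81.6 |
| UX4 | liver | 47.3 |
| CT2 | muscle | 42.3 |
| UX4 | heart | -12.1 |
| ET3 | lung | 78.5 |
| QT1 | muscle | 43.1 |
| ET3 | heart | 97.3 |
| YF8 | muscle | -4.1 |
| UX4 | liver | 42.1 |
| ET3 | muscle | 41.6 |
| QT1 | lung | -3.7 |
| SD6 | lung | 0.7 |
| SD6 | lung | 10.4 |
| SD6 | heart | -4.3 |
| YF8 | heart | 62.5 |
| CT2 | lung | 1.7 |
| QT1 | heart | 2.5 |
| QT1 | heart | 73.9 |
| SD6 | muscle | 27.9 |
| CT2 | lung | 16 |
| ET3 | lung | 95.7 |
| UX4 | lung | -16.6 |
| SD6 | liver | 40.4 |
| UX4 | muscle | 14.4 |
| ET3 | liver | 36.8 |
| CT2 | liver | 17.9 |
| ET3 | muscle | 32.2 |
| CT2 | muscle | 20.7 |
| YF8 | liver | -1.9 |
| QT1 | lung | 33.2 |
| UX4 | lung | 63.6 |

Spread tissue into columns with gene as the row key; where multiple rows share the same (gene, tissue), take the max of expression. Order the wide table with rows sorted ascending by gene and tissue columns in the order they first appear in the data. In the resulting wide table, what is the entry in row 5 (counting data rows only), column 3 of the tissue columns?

With rows sorted ascending by gene, row 5 is gene=UX4. tissue columns in first-appearance order: liver, heart, muscle, lung; column 3 is muscle.
Long rows with gene=UX4, tissue=muscle: max(63.1, 14.4) = 63.1.

63.1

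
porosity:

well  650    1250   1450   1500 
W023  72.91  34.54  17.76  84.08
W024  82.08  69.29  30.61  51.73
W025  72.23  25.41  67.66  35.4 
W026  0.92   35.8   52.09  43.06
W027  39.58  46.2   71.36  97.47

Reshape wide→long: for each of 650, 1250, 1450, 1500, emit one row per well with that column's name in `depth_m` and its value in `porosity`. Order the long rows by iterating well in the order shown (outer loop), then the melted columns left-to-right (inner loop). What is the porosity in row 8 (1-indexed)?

20 rows total (5 × 4). Row 8: index ⌊(8-1)/4⌋ = 1 into well → W024; (8-1) mod 4 = 3 into the melted columns → 1500.
So row 8 is (W024, 1500, 51.73); porosity = 51.73.

51.73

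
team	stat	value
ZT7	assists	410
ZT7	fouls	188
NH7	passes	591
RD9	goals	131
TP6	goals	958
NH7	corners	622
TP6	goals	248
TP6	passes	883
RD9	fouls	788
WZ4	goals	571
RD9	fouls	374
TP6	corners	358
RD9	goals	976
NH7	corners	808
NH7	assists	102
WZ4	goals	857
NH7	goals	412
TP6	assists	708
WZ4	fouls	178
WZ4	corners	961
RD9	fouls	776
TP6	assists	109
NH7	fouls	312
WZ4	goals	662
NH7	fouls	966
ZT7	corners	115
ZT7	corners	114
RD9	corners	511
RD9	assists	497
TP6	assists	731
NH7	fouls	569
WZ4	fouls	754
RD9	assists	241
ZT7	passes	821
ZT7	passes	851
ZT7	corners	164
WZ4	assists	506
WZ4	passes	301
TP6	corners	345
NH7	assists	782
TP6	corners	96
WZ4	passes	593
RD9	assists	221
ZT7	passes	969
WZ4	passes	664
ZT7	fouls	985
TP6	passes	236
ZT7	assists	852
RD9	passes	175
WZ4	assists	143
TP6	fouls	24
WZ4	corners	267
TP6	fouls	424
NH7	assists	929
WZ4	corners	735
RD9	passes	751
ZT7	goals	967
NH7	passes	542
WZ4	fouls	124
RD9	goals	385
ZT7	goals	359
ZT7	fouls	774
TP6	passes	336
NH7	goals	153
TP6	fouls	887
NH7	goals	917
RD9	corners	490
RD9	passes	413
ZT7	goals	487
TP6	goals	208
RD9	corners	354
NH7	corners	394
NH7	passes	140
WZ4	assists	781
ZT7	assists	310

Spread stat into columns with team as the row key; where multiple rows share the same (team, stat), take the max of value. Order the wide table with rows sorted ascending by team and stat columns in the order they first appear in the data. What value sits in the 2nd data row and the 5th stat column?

511

With rows sorted ascending by team, row 2 is team=RD9. stat columns in first-appearance order: assists, fouls, passes, goals, corners; column 5 is corners.
Long rows with team=RD9, stat=corners: max(511, 490, 354) = 511.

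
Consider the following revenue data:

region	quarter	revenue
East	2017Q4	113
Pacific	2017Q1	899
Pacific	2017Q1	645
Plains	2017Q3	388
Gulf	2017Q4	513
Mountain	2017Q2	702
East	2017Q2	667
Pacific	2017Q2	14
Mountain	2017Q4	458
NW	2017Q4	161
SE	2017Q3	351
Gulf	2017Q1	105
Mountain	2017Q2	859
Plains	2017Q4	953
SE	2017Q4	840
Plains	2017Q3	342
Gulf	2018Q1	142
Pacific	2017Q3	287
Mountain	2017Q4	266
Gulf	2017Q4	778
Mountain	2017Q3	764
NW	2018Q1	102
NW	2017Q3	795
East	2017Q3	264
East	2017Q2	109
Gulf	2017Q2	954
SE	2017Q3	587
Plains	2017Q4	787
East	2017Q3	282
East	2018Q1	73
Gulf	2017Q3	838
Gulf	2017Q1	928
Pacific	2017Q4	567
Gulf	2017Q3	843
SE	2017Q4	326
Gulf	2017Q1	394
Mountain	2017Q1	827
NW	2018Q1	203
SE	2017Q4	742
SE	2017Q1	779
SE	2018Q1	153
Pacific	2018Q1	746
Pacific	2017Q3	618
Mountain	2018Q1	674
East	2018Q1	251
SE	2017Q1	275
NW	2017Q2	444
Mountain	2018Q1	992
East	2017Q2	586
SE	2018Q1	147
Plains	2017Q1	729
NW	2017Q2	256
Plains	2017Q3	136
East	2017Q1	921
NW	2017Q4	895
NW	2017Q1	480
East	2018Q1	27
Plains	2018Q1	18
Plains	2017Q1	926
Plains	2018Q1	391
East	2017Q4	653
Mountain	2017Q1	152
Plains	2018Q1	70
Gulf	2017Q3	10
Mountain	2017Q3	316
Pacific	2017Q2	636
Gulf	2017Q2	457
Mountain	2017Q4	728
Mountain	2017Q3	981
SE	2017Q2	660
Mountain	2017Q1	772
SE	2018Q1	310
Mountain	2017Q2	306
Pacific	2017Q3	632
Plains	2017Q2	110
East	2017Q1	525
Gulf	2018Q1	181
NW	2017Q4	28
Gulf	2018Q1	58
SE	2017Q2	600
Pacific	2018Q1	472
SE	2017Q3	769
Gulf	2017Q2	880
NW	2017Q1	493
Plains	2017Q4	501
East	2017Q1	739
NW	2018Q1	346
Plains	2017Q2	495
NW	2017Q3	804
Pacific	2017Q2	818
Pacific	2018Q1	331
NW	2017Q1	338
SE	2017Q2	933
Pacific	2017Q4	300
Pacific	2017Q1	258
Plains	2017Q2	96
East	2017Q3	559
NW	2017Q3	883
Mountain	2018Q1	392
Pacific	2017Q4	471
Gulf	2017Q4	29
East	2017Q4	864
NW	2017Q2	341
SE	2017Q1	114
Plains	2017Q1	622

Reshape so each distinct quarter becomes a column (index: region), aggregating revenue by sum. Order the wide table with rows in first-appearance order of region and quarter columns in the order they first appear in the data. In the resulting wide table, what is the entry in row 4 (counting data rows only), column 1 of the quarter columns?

1320

With rows in first-appearance order of region, row 4 is region=Gulf. quarter columns in first-appearance order: 2017Q4, 2017Q1, 2017Q3, 2017Q2, 2018Q1; column 1 is 2017Q4.
Long rows with region=Gulf, quarter=2017Q4: 513 + 778 + 29 = 1320.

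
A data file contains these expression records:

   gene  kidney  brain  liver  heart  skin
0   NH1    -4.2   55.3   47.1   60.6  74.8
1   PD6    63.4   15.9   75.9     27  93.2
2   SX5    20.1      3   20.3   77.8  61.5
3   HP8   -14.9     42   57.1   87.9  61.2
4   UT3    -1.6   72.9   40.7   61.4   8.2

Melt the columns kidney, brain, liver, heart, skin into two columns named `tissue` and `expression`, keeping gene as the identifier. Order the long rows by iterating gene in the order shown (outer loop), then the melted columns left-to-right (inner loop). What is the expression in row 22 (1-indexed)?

72.9

25 rows total (5 × 5). Row 22: index ⌊(22-1)/5⌋ = 4 into gene → UT3; (22-1) mod 5 = 1 into the melted columns → brain.
So row 22 is (UT3, brain, 72.9); expression = 72.9.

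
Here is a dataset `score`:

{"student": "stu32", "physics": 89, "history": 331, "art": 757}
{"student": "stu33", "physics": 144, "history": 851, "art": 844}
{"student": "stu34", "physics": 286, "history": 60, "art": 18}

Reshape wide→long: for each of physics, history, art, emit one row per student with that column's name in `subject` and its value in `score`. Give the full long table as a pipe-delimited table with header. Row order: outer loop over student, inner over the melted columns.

| student | subject | score |
| stu32 | physics | 89 |
| stu32 | history | 331 |
| stu32 | art | 757 |
| stu33 | physics | 144 |
| stu33 | history | 851 |
| stu33 | art | 844 |
| stu34 | physics | 286 |
| stu34 | history | 60 |
| stu34 | art | 18 |

Each (student, column) pair becomes one row: 3 × 3 = 9 rows.
For example, (stu32, physics) → score=89.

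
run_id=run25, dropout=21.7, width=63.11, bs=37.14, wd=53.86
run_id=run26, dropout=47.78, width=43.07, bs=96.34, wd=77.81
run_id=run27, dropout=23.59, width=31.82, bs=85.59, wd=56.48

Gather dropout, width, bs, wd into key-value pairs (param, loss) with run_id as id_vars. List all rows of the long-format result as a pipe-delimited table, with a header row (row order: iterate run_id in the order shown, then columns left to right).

| run_id | param | loss |
| run25 | dropout | 21.7 |
| run25 | width | 63.11 |
| run25 | bs | 37.14 |
| run25 | wd | 53.86 |
| run26 | dropout | 47.78 |
| run26 | width | 43.07 |
| run26 | bs | 96.34 |
| run26 | wd | 77.81 |
| run27 | dropout | 23.59 |
| run27 | width | 31.82 |
| run27 | bs | 85.59 |
| run27 | wd | 56.48 |

Each (run_id, column) pair becomes one row: 3 × 4 = 12 rows.
For example, (run25, dropout) → loss=21.7.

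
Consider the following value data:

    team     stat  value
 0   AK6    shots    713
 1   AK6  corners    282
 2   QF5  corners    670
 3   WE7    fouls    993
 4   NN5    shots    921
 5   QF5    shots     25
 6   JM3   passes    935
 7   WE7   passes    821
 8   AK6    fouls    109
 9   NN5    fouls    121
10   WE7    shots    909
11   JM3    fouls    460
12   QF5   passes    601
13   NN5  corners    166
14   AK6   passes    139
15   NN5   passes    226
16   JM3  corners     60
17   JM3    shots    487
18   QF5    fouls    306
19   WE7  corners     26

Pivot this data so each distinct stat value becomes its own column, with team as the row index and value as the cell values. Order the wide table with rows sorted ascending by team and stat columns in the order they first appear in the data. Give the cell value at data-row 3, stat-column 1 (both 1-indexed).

With rows sorted ascending by team, row 3 is team=NN5. stat columns in first-appearance order: shots, corners, fouls, passes; column 1 is shots.
Long rows with team=NN5, stat=shots: value = 921.

921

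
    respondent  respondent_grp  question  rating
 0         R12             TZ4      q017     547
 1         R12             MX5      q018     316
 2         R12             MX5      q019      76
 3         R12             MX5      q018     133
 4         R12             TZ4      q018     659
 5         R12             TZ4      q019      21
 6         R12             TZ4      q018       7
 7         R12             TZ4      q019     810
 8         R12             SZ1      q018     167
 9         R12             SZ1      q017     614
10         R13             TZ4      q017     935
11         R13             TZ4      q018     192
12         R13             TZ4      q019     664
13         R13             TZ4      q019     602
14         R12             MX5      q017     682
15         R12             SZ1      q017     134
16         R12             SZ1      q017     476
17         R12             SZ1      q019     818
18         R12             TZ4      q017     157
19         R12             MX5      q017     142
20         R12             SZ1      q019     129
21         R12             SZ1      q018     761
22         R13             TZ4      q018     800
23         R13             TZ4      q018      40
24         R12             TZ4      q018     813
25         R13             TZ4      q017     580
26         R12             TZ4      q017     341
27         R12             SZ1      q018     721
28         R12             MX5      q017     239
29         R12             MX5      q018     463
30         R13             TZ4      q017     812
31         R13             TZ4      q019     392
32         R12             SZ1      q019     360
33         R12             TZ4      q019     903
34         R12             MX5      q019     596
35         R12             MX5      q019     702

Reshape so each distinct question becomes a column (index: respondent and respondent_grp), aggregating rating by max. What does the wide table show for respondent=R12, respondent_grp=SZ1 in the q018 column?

761

Rows with respondent=R12, respondent_grp=SZ1 and question=q018: rating values are 167, 761, 721.
max(167, 761, 721) = 761.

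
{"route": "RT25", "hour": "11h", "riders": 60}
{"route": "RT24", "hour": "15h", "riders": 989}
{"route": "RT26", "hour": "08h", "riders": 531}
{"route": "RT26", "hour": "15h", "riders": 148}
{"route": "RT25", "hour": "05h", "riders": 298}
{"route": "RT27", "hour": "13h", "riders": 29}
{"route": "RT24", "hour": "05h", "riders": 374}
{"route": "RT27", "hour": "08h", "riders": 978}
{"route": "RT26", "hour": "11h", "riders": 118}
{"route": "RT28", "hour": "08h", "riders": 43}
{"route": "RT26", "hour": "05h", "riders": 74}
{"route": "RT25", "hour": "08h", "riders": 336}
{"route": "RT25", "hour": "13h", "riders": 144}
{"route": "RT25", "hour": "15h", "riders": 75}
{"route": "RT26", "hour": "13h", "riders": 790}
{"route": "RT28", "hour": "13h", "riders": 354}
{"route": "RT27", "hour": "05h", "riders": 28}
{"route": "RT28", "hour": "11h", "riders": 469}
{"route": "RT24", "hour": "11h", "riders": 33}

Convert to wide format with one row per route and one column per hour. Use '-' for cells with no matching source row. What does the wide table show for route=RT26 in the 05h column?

74

The long row with route=RT26, hour=05h has riders=74.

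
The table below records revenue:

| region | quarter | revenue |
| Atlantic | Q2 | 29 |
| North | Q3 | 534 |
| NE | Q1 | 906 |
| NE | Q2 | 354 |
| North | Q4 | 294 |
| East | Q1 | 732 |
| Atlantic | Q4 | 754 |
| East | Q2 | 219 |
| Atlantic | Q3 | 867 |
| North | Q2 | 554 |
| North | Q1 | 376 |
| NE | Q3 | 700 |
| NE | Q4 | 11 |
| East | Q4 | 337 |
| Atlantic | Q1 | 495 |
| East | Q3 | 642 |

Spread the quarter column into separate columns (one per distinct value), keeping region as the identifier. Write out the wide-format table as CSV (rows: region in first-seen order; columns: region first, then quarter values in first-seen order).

region,Q2,Q3,Q1,Q4
Atlantic,29,867,495,754
North,554,534,376,294
NE,354,700,906,11
East,219,642,732,337

Columns: region plus the 4 distinct quarter values (Q2, Q3, Q1, Q4).
For example, row Atlantic column Q2 takes revenue=29 from the long row (Atlantic, Q2).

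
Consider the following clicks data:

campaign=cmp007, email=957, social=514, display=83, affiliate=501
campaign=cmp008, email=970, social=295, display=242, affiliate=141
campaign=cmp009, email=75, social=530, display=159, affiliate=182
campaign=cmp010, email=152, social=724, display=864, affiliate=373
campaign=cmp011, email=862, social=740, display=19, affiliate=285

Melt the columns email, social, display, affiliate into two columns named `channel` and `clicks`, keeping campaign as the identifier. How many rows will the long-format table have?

5 campaign values × 4 melted columns = 20 rows.

20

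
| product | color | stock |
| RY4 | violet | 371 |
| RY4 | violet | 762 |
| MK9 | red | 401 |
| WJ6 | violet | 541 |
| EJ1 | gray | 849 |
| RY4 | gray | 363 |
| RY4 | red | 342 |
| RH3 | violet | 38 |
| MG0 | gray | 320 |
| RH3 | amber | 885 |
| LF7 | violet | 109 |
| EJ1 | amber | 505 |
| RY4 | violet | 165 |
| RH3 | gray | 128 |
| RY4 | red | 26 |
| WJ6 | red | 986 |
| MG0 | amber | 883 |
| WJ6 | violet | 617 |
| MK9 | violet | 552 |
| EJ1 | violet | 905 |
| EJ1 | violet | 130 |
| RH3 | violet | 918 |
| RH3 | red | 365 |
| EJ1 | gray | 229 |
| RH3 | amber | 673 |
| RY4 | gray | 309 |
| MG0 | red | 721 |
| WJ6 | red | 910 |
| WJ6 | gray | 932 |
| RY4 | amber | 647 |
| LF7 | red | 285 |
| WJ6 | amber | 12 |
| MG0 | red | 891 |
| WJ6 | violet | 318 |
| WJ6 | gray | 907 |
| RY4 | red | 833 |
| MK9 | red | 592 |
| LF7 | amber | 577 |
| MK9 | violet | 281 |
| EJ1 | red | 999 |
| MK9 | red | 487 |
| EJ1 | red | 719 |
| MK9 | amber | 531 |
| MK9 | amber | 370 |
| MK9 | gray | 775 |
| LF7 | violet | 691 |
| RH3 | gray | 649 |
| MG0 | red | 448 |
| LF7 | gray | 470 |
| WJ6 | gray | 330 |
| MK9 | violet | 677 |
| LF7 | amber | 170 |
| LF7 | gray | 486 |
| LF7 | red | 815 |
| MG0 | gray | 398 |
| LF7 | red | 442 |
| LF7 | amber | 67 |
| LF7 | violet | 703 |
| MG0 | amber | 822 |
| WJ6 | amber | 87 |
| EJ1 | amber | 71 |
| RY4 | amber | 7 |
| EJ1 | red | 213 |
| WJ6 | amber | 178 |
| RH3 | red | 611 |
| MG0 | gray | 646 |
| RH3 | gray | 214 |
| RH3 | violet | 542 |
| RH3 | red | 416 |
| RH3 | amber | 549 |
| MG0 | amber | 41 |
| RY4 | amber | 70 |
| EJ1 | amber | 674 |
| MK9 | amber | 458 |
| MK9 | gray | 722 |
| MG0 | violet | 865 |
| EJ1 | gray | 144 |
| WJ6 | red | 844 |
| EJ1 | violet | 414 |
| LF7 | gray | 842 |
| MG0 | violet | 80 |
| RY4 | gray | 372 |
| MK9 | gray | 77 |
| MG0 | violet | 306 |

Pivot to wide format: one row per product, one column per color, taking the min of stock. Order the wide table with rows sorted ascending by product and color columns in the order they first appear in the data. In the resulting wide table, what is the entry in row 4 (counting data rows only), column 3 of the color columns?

77

With rows sorted ascending by product, row 4 is product=MK9. color columns in first-appearance order: violet, red, gray, amber; column 3 is gray.
Long rows with product=MK9, color=gray: min(775, 722, 77) = 77.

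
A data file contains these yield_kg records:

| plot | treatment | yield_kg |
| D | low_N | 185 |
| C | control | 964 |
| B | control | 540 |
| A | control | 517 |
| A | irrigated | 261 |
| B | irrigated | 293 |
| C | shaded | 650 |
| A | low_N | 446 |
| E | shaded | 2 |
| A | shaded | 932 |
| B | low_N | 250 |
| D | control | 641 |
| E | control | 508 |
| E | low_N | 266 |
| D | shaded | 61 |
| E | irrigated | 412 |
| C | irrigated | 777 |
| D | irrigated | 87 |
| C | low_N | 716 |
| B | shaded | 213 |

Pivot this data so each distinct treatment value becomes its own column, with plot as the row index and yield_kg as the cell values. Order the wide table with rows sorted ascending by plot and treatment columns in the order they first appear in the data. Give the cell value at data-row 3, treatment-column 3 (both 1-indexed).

777

With rows sorted ascending by plot, row 3 is plot=C. treatment columns in first-appearance order: low_N, control, irrigated, shaded; column 3 is irrigated.
Long rows with plot=C, treatment=irrigated: yield_kg = 777.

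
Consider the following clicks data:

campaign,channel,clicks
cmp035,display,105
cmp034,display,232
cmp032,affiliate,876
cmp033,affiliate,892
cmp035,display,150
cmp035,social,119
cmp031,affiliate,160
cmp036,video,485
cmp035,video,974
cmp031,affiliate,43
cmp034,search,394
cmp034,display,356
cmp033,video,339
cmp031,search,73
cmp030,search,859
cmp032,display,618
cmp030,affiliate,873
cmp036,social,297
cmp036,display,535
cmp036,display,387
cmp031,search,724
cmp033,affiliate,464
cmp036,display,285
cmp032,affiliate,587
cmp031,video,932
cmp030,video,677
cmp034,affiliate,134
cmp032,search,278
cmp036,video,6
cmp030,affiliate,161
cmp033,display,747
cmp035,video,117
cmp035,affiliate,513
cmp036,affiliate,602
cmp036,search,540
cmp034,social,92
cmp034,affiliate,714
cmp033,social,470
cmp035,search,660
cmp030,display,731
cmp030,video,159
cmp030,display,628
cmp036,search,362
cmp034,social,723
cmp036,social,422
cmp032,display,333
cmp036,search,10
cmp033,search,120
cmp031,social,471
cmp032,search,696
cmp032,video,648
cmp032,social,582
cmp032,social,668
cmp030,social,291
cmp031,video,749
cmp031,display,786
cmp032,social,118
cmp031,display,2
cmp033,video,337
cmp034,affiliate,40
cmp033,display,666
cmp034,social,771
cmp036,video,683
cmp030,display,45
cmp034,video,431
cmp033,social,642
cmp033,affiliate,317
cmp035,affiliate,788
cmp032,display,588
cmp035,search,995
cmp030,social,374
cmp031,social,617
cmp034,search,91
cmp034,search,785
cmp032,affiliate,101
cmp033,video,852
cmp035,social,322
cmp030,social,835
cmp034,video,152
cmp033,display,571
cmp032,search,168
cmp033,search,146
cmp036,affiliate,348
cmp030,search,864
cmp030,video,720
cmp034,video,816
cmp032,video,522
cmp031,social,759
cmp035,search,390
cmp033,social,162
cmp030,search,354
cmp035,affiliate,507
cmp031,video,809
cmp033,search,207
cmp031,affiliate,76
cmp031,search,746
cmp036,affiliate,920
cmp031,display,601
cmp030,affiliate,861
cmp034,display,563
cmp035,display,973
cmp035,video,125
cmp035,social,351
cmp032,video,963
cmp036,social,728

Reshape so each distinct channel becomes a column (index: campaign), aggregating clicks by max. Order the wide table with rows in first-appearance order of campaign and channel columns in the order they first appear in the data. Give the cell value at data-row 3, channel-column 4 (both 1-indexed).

963

With rows in first-appearance order of campaign, row 3 is campaign=cmp032. channel columns in first-appearance order: display, affiliate, social, video, search; column 4 is video.
Long rows with campaign=cmp032, channel=video: max(648, 522, 963) = 963.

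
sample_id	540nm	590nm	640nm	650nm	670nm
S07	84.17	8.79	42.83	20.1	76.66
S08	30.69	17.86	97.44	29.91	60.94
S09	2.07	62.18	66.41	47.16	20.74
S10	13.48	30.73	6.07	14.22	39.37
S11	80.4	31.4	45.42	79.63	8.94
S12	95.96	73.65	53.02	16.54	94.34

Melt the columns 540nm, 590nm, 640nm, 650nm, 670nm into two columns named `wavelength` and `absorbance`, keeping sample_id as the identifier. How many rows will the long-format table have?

6 sample_id values × 5 melted columns = 30 rows.

30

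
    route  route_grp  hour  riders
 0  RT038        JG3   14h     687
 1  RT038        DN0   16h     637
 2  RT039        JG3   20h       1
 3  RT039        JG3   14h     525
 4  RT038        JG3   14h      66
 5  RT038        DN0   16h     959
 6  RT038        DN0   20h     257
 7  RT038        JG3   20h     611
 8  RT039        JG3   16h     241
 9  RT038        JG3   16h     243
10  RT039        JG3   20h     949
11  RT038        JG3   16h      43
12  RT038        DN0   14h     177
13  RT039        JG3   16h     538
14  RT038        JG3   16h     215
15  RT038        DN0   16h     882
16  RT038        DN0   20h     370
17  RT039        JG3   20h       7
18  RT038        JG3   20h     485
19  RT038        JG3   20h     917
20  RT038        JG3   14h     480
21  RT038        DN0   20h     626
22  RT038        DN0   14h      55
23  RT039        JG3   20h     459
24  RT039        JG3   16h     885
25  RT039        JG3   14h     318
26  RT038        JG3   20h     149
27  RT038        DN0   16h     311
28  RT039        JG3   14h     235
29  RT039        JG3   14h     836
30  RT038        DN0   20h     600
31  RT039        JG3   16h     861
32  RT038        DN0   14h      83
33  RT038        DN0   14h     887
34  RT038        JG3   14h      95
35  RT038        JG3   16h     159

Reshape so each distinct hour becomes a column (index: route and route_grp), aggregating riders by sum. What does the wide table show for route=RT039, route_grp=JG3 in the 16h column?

Rows with route=RT039, route_grp=JG3 and hour=16h: riders values are 241, 538, 885, 861.
241 + 538 + 885 + 861 = 2525.

2525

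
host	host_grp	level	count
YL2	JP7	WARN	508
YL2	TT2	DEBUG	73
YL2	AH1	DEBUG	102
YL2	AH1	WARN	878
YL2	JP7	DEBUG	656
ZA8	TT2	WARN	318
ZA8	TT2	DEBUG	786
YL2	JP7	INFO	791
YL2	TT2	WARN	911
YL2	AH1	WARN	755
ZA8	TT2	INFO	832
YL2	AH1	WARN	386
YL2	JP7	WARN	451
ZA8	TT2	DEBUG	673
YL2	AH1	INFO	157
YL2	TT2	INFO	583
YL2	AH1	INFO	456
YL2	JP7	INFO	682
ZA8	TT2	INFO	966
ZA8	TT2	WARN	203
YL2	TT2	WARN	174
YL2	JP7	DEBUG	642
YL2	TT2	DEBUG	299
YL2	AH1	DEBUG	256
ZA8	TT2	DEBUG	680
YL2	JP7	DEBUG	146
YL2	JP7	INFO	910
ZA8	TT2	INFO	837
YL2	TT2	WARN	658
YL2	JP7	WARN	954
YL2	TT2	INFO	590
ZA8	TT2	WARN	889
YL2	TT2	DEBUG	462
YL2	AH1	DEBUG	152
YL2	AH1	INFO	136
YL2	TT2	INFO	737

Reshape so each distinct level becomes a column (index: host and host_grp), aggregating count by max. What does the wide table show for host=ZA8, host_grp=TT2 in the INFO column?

Rows with host=ZA8, host_grp=TT2 and level=INFO: count values are 832, 966, 837.
max(832, 966, 837) = 966.

966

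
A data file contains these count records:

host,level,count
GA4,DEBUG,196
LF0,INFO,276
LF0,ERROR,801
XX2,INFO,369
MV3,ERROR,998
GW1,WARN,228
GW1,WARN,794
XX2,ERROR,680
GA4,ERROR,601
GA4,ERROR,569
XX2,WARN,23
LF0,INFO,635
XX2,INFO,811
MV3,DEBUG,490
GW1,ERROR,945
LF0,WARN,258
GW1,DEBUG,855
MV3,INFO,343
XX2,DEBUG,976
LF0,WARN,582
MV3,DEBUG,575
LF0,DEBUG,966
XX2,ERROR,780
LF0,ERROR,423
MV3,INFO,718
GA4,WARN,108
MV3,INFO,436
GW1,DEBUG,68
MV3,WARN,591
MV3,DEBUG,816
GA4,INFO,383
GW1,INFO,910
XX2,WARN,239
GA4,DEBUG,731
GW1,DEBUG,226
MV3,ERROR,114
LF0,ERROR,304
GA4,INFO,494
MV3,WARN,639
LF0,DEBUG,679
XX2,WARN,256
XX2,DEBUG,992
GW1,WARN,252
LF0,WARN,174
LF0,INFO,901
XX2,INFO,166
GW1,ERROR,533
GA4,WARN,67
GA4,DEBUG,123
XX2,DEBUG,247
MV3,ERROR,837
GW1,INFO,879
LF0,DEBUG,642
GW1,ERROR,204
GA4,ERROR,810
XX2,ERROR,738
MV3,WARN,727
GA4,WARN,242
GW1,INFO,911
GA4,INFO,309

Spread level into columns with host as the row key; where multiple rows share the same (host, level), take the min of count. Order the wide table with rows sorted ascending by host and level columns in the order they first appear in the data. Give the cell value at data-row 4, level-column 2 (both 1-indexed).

343

With rows sorted ascending by host, row 4 is host=MV3. level columns in first-appearance order: DEBUG, INFO, ERROR, WARN; column 2 is INFO.
Long rows with host=MV3, level=INFO: min(343, 718, 436) = 343.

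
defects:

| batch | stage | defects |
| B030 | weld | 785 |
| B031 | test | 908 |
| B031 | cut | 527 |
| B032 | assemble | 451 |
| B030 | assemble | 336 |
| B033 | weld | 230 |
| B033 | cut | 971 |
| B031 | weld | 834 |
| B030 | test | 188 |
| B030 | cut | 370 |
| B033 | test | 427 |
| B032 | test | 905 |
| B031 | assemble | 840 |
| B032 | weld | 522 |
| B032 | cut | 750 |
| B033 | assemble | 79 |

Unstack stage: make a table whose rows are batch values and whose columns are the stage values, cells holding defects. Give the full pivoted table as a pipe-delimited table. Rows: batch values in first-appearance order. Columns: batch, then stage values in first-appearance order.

Columns: batch plus the 4 distinct stage values (weld, test, cut, assemble).
For example, row B030 column weld takes defects=785 from the long row (B030, weld).

| batch | weld | test | cut | assemble |
| B030 | 785 | 188 | 370 | 336 |
| B031 | 834 | 908 | 527 | 840 |
| B032 | 522 | 905 | 750 | 451 |
| B033 | 230 | 427 | 971 | 79 |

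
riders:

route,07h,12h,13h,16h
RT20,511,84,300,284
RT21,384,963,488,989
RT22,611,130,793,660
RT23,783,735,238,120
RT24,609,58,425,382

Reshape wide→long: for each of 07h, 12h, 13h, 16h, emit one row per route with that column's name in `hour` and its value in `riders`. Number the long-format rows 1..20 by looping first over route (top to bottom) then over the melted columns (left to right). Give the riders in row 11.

793

20 rows total (5 × 4). Row 11: index ⌊(11-1)/4⌋ = 2 into route → RT22; (11-1) mod 4 = 2 into the melted columns → 13h.
So row 11 is (RT22, 13h, 793); riders = 793.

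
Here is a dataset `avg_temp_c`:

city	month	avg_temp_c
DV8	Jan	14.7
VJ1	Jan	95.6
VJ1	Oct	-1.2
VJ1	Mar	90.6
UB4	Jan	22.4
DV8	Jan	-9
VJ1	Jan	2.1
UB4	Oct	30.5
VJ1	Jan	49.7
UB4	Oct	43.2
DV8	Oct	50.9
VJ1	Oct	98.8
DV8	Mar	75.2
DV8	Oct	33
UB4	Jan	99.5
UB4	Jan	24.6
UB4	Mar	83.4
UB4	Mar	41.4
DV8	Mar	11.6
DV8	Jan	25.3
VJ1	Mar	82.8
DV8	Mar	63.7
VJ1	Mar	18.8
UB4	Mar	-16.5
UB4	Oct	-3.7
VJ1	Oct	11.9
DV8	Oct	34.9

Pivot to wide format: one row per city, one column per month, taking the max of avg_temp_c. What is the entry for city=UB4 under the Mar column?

Rows with city=UB4 and month=Mar: avg_temp_c values are 83.4, 41.4, -16.5.
max(83.4, 41.4, -16.5) = 83.4.

83.4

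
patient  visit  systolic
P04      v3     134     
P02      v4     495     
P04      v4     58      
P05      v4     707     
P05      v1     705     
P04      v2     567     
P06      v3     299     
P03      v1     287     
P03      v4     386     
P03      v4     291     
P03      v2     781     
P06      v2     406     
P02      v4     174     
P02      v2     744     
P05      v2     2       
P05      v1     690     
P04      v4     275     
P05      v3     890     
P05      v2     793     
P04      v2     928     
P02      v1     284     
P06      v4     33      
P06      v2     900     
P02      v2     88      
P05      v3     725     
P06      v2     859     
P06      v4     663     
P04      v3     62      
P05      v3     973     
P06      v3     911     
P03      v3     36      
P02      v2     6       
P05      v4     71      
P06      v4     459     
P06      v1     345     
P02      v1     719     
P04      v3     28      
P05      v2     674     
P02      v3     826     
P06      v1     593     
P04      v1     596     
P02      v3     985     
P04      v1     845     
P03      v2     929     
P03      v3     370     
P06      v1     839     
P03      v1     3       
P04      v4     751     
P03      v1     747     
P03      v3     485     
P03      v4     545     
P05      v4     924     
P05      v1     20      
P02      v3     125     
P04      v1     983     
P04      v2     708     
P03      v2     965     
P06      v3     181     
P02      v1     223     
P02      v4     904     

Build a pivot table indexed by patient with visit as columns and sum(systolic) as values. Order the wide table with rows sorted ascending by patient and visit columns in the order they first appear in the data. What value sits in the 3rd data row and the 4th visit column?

2203

With rows sorted ascending by patient, row 3 is patient=P04. visit columns in first-appearance order: v3, v4, v1, v2; column 4 is v2.
Long rows with patient=P04, visit=v2: 567 + 928 + 708 = 2203.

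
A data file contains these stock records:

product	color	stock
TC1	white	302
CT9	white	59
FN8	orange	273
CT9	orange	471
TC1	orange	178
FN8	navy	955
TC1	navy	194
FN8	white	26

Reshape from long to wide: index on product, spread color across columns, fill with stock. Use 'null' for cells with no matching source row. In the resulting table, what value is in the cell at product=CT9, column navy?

null

No long-format row has product=CT9 and color=navy, so the cell is null.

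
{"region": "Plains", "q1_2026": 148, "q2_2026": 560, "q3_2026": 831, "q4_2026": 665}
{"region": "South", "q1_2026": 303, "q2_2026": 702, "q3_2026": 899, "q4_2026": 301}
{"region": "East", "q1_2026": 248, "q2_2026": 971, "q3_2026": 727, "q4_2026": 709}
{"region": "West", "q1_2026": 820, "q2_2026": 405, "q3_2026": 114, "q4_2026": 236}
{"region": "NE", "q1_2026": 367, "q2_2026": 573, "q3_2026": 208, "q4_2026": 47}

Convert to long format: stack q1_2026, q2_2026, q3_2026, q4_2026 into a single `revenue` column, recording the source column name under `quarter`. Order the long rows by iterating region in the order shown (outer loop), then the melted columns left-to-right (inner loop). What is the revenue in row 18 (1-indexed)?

573

20 rows total (5 × 4). Row 18: index ⌊(18-1)/4⌋ = 4 into region → NE; (18-1) mod 4 = 1 into the melted columns → q2_2026.
So row 18 is (NE, q2_2026, 573); revenue = 573.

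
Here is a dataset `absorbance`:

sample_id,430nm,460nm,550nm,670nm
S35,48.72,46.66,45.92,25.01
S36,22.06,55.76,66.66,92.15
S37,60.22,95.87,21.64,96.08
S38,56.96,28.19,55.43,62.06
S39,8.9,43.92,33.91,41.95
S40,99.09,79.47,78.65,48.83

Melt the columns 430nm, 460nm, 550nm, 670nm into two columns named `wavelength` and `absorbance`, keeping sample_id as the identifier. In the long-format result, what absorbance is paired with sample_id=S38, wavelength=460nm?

28.19

Unpivoting turns each (sample_id, wide-column) pair into one long row.
The wide cell at row S38, column 460nm holds 28.19, so the long row (S38, 460nm) has absorbance=28.19.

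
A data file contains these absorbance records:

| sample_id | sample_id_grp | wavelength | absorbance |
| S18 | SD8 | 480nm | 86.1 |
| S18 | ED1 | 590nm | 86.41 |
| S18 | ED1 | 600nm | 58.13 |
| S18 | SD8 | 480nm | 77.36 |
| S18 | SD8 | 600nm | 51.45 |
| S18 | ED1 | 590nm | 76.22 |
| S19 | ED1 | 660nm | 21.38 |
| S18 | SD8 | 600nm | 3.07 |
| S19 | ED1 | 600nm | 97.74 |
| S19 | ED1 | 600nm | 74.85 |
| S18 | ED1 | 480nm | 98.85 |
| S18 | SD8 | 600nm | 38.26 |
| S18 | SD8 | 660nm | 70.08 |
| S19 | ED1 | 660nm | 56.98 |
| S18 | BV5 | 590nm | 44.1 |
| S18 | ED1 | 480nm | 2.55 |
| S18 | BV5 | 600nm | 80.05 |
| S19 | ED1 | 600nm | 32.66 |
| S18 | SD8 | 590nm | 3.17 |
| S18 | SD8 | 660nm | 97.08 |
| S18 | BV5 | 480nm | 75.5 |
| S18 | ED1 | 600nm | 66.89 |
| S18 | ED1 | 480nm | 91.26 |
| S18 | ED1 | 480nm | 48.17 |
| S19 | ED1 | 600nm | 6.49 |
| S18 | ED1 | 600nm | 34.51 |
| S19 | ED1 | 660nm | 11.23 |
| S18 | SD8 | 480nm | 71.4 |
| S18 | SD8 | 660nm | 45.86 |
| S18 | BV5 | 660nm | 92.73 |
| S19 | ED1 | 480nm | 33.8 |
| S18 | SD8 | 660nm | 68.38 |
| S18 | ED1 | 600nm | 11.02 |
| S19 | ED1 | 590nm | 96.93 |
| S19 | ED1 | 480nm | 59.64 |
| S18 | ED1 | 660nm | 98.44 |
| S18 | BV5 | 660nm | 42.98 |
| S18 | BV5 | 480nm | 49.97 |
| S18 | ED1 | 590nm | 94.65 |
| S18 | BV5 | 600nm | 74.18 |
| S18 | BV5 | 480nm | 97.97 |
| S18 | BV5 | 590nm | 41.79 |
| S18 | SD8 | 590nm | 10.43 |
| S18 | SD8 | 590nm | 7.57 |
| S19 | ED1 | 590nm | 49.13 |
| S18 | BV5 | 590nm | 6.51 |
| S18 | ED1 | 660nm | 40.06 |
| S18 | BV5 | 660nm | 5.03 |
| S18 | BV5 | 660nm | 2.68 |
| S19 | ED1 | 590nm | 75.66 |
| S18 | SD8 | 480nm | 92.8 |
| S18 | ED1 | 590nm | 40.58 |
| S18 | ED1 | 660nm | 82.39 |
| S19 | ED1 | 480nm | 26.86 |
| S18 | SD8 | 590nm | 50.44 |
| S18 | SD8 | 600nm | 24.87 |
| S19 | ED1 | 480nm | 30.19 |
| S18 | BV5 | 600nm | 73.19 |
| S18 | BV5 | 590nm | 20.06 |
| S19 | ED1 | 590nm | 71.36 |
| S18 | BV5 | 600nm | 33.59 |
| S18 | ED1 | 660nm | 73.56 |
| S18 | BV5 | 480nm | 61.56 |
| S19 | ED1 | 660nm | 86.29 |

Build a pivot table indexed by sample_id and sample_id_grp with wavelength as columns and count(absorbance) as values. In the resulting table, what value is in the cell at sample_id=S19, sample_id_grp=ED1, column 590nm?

4

Rows with sample_id=S19, sample_id_grp=ED1 and wavelength=590nm: absorbance values are 96.93, 49.13, 75.66, 71.36.
4 rows match — count = 4.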